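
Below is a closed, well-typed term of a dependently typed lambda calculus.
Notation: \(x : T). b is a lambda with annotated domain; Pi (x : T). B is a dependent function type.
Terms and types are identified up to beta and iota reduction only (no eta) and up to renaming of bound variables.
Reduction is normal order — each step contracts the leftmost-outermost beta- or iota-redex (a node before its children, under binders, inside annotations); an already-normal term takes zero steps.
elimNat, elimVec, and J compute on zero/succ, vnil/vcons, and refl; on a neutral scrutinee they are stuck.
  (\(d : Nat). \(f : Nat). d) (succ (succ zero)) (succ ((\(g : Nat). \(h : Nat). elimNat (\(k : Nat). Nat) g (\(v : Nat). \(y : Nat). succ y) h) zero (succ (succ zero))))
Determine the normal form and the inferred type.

resulting normal form:
  succ (succ zero)
inferred type:
  Nat
observation: the first redex contracted is a beta-redex; the normal form is reached in 2 normal-order steps.


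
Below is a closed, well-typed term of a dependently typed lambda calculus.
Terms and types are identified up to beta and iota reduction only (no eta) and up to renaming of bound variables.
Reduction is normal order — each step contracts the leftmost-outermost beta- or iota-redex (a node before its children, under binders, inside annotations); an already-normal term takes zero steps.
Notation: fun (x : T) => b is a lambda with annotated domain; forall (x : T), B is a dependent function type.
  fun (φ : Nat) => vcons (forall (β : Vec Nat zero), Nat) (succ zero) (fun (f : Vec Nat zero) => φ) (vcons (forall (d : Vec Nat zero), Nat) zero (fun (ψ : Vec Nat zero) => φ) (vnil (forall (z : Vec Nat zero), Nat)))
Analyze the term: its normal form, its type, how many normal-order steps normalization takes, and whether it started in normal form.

reduced normal form:
  fun (φ : Nat) => vcons (forall (β : Vec Nat zero), Nat) (succ zero) (fun (f : Vec Nat zero) => φ) (vcons (forall (d : Vec Nat zero), Nat) zero (fun (ψ : Vec Nat zero) => φ) (vnil (forall (z : Vec Nat zero), Nat)))
inferred type:
  forall (φ : Nat), Vec (forall (β : Vec Nat zero), Nat) (succ (succ zero))
reduction steps (normal order): 0
term was already normal: yes


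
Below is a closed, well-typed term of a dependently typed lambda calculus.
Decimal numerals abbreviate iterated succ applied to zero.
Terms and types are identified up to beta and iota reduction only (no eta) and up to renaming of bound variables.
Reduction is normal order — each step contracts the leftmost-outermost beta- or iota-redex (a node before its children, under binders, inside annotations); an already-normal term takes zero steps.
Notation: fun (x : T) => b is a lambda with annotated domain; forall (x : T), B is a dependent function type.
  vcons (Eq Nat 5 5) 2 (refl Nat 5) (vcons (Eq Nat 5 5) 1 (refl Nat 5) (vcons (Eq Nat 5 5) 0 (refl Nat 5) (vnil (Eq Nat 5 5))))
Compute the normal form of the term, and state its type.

resulting normal form:
  vcons (Eq Nat 5 5) 2 (refl Nat 5) (vcons (Eq Nat 5 5) 1 (refl Nat 5) (vcons (Eq Nat 5 5) 0 (refl Nat 5) (vnil (Eq Nat 5 5))))
inferred type:
  Vec (Eq Nat 5 5) 3
observation: the term is already in normal form.


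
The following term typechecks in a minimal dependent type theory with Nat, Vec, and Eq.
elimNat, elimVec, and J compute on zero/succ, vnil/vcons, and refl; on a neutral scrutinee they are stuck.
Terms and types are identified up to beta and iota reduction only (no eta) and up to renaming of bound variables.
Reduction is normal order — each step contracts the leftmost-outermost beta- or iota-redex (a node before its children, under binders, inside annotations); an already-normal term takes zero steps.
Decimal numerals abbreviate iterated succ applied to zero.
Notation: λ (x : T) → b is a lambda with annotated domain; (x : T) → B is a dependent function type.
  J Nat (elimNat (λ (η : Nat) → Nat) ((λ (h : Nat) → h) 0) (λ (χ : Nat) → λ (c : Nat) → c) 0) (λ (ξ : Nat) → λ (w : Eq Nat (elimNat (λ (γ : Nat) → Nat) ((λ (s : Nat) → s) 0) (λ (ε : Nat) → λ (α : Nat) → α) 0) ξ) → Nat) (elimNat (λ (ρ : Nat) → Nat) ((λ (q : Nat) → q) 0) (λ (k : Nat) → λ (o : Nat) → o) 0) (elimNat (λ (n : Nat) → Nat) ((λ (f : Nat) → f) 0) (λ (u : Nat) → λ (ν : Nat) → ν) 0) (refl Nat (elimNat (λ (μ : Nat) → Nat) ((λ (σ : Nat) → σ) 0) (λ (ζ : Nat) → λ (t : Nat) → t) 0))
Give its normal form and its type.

resulting normal form:
  0
type:
  Nat
observation: contracting a J iota-redex first, the term normalizes in 3 steps.


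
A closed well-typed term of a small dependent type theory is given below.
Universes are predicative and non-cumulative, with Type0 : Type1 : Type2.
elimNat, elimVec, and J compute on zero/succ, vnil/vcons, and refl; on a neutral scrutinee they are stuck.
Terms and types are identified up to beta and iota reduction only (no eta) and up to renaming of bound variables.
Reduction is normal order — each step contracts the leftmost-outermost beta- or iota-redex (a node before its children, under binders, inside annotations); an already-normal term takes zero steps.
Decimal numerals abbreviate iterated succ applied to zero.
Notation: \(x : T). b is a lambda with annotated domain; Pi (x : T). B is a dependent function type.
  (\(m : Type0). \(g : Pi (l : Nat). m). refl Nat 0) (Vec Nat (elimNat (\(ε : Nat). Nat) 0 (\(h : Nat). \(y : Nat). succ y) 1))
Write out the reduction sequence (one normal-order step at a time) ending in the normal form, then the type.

normal-order reduction:
  (\(m : Type0). \(g : Pi (l : Nat). m). refl Nat 0) (Vec Nat (elimNat (\(ε : Nat). Nat) 0 (\(h : Nat). \(y : Nat). succ y) 1))
  ~> \(m : Pi (g : Nat). Vec Nat (elimNat (\(l : Nat). Nat) 0 (\(ε : Nat). \(h : Nat). succ h) 1)). refl Nat 0
  ~> \(m : Pi (g : Nat). Vec Nat ((\(l : Nat). \(ε : Nat). succ ε) 0 (elimNat (\(h : Nat). Nat) 0 (\(y : Nat). \(μ : Nat). succ μ) 0))). refl Nat 0
  ~> \(m : Pi (g : Nat). Vec Nat ((\(l : Nat). succ l) (elimNat (\(ε : Nat). Nat) 0 (\(h : Nat). \(y : Nat). succ y) 0))). refl Nat 0
  ~> \(m : Pi (g : Nat). Vec Nat (succ (elimNat (\(l : Nat). Nat) 0 (\(ε : Nat). \(h : Nat). succ h) 0))). refl Nat 0
  ~> \(m : Pi (g : Nat). Vec Nat 1). refl Nat 0
inferred type:
  Pi (m : Pi (g : Nat). Vec Nat 1). Eq Nat 0 0


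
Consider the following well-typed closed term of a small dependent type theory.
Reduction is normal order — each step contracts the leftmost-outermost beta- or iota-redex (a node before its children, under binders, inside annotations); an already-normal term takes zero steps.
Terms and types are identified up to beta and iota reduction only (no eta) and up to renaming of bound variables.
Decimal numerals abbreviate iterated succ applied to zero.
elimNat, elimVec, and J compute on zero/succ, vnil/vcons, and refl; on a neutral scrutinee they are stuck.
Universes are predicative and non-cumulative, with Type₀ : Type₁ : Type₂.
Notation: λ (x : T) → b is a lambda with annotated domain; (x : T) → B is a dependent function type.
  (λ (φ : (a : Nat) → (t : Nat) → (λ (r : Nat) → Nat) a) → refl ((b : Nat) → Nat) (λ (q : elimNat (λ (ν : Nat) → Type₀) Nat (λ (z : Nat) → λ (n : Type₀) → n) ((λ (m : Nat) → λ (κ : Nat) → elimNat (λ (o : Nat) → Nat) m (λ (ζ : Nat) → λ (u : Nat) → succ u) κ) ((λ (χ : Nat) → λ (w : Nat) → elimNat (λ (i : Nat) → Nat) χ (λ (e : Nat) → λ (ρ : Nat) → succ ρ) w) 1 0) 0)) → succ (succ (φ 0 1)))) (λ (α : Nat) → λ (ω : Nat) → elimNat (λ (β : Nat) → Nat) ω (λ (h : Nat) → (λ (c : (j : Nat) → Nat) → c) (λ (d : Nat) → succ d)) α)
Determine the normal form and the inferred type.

resulting normal form:
  refl ((φ : Nat) → Nat) (λ (a : Nat) → 3)
type:
  Eq ((φ : Nat) → Nat) (λ (a : Nat) → 3) (λ (t : Nat) → 3)
observation: 14 normal-order steps separate the term from its normal form.


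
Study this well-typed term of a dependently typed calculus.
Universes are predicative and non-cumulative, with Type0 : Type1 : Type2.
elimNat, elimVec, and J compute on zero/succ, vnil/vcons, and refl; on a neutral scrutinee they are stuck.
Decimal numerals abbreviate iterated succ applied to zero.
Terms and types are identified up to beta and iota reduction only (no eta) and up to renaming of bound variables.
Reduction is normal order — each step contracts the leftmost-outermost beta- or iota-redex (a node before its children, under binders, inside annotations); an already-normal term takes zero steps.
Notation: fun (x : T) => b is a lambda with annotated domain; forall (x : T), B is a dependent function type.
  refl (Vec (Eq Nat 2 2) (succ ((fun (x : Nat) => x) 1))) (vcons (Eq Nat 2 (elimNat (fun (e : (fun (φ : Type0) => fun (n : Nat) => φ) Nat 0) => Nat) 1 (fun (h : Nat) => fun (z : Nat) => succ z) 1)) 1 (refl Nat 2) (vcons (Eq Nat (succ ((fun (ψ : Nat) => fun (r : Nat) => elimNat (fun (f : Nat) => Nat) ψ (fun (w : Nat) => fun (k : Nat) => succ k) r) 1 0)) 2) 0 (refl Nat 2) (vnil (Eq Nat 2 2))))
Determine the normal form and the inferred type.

reduced normal form:
  refl (Vec (Eq Nat 2 2) 2) (vcons (Eq Nat 2 2) 1 (refl Nat 2) (vcons (Eq Nat 2 2) 0 (refl Nat 2) (vnil (Eq Nat 2 2))))
the term's type:
  Eq (Vec (Eq Nat 2 2) 2) (vcons (Eq Nat 2 2) 1 (refl Nat 2) (vcons (Eq Nat 2 2) 0 (refl Nat 2) (vnil (Eq Nat 2 2)))) (vcons (Eq Nat 2 2) 1 (refl Nat 2) (vcons (Eq Nat 2 2) 0 (refl Nat 2) (vnil (Eq Nat 2 2))))


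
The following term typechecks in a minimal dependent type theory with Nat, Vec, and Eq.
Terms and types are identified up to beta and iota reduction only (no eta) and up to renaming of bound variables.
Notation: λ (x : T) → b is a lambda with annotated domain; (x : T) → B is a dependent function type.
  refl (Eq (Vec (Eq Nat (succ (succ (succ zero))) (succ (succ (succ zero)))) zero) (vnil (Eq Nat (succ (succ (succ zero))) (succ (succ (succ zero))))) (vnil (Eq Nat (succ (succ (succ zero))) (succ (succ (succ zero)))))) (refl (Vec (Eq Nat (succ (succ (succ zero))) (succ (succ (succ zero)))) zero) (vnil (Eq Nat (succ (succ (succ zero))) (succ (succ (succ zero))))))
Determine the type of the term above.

type:
  Eq (Eq (Vec (Eq Nat (succ (succ (succ zero))) (succ (succ (succ zero)))) zero) (vnil (Eq Nat (succ (succ (succ zero))) (succ (succ (succ zero))))) (vnil (Eq Nat (succ (succ (succ zero))) (succ (succ (succ zero)))))) (refl (Vec (Eq Nat (succ (succ (succ zero))) (succ (succ (succ zero)))) zero) (vnil (Eq Nat (succ (succ (succ zero))) (succ (succ (succ zero)))))) (refl (Vec (Eq Nat (succ (succ (succ zero))) (succ (succ (succ zero)))) zero) (vnil (Eq Nat (succ (succ (succ zero))) (succ (succ (succ zero))))))


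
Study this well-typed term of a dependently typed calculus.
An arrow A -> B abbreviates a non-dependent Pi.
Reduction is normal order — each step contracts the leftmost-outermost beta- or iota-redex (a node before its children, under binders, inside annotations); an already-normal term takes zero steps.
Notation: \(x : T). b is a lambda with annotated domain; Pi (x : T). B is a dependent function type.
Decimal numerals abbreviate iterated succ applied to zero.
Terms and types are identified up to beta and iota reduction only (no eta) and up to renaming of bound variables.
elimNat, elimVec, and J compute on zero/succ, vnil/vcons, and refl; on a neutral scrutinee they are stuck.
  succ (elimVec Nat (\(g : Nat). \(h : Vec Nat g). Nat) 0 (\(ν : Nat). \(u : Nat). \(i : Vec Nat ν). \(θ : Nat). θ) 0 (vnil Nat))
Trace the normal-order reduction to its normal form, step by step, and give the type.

reduction (normal order):
  succ (elimVec Nat (\(g : Nat). \(h : Vec Nat g). Nat) 0 (\(ν : Nat). \(u : Nat). \(i : Vec Nat ν). \(θ : Nat). θ) 0 (vnil Nat))
  ~> 1
type:
  Nat


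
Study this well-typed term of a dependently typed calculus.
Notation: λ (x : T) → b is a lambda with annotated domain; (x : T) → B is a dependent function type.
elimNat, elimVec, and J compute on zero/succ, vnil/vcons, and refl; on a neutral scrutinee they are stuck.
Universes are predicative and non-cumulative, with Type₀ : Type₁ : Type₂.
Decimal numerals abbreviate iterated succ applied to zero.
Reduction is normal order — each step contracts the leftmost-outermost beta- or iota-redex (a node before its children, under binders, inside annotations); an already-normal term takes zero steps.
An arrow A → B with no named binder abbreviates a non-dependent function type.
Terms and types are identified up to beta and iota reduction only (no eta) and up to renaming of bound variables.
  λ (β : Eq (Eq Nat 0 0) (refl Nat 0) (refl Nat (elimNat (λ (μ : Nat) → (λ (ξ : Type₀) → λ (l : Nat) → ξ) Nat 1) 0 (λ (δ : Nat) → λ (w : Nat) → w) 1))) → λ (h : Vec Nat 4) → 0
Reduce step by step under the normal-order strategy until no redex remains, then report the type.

normal-order reduction:
  λ (β : Eq (Eq Nat 0 0) (refl Nat 0) (refl Nat (elimNat (λ (μ : Nat) → (λ (ξ : Type₀) → λ (l : Nat) → ξ) Nat 1) 0 (λ (δ : Nat) → λ (w : Nat) → w) 1))) → λ (h : Vec Nat 4) → 0
  ~> λ (β : Eq (Eq Nat 0 0) (refl Nat 0) (refl Nat ((λ (μ : Nat) → λ (ξ : Nat) → ξ) 0 (elimNat (λ (l : Nat) → (λ (δ : Type₀) → λ (w : Nat) → δ) Nat 1) 0 (λ (h : Nat) → λ (τ : Nat) → τ) 0)))) → λ (v : Vec Nat 4) → 0
  ~> λ (β : Eq (Eq Nat 0 0) (refl Nat 0) (refl Nat ((λ (μ : Nat) → μ) (elimNat (λ (ξ : Nat) → (λ (l : Type₀) → λ (δ : Nat) → l) Nat 1) 0 (λ (w : Nat) → λ (h : Nat) → h) 0)))) → λ (τ : Vec Nat 4) → 0
  ~> λ (β : Eq (Eq Nat 0 0) (refl Nat 0) (refl Nat (elimNat (λ (μ : Nat) → (λ (ξ : Type₀) → λ (l : Nat) → ξ) Nat 1) 0 (λ (δ : Nat) → λ (w : Nat) → w) 0))) → λ (h : Vec Nat 4) → 0
  ~> λ (β : Eq (Eq Nat 0 0) (refl Nat 0) (refl Nat 0)) → λ (μ : Vec Nat 4) → 0
the term's type:
  Eq (Eq Nat 0 0) (refl Nat 0) (refl Nat 0) → Vec Nat 4 → Nat


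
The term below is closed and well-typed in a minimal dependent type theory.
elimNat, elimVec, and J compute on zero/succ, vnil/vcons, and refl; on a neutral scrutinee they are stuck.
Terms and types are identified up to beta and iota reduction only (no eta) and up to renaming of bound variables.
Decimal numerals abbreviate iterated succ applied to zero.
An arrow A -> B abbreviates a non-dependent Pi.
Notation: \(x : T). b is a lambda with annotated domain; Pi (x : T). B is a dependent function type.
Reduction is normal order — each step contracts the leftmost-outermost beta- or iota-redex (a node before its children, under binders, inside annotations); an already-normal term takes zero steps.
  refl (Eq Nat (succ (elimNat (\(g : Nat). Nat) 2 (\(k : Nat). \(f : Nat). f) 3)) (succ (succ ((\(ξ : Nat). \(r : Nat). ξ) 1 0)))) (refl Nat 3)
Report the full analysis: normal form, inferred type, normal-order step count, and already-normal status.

resulting normal form:
  refl (Eq Nat 3 3) (refl Nat 3)
the term's type:
  Eq (Eq Nat 3 3) (refl Nat 3) (refl Nat 3)
reduction steps (normal order): 12
term was already normal: no
first redex: an elimNat iota-redex


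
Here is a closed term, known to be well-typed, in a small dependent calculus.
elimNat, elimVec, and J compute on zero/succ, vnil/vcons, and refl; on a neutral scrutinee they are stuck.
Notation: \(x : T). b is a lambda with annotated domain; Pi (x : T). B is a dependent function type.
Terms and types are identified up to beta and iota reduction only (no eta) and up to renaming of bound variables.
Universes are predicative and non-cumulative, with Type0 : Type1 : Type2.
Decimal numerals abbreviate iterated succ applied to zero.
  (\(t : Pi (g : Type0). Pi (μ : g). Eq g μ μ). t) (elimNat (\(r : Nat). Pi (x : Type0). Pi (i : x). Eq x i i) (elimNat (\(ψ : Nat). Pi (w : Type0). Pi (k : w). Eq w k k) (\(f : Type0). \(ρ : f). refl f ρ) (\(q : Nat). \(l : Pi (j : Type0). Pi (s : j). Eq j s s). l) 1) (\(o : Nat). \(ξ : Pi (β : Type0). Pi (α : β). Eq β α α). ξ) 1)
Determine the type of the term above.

type:
  Pi (t : Type0). Pi (g : t). Eq t g g


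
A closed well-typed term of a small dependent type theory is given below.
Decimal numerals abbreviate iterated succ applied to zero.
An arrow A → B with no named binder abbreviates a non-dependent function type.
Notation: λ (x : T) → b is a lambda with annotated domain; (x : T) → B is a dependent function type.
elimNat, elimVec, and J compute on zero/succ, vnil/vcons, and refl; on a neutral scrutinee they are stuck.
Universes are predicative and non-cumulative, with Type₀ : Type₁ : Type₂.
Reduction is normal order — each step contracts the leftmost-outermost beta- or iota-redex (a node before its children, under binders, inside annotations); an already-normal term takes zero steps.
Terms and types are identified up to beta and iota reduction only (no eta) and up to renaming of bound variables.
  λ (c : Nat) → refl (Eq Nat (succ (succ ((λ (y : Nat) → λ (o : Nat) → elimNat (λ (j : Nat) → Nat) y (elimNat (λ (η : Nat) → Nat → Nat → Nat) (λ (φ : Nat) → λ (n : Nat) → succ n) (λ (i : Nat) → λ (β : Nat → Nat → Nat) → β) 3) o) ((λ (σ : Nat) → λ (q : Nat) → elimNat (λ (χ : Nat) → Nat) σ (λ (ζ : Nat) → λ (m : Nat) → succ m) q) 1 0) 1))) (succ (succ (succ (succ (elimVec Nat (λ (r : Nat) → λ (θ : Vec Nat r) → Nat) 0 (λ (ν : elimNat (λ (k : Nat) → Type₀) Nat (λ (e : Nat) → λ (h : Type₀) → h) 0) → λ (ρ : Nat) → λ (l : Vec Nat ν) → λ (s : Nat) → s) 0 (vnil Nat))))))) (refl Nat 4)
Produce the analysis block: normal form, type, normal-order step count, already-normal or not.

resulting normal form:
  λ (c : Nat) → refl (Eq Nat 4 4) (refl Nat 4)
type:
  Nat → Eq (Eq Nat 4 4) (refl Nat 4) (refl Nat 4)
steps to reach normal form (normal order): 20
term was already normal: no
first contracted redex: a beta-redex


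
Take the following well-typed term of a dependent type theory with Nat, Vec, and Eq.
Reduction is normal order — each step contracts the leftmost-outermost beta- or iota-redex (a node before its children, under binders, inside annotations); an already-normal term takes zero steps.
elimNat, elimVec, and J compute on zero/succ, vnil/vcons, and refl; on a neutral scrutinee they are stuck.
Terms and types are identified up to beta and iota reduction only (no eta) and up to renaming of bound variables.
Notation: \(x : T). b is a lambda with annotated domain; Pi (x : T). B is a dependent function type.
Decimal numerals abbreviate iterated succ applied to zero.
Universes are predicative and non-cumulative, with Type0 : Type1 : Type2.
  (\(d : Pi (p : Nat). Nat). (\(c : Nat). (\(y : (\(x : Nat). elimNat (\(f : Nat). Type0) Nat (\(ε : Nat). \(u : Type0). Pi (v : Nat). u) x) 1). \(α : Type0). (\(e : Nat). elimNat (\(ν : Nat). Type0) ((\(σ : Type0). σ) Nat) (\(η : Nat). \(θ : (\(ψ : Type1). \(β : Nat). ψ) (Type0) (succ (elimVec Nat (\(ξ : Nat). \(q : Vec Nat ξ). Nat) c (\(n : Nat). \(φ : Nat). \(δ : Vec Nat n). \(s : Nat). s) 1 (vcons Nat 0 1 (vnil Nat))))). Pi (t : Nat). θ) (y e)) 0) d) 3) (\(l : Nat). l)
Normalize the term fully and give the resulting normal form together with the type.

resulting normal form:
  \(d : Type0). Nat
the term's type:
  Pi (d : Type0). Type0
observation: 9 normal-order steps normalize the term, beginning with a beta-redex.


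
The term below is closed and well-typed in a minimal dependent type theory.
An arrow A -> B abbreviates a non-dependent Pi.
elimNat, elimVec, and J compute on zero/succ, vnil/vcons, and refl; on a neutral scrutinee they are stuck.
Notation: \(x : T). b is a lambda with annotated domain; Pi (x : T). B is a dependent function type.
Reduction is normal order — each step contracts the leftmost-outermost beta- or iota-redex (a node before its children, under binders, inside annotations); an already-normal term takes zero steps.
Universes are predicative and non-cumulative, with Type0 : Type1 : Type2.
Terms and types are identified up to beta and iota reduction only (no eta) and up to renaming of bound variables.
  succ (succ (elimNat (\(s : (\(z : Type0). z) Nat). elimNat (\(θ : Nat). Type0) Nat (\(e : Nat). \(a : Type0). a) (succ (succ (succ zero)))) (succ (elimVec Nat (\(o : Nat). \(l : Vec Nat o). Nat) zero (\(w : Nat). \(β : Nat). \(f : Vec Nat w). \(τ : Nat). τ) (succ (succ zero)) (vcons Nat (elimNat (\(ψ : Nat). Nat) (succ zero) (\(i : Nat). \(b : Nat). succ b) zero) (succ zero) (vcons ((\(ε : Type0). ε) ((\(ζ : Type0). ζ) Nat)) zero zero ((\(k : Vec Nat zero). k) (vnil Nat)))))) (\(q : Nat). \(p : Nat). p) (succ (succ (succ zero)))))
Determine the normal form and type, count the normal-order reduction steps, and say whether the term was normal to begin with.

normal form:
  succ (succ (succ zero))
type:
  Nat
reduction steps (normal order): 22
already normal: no
first contracted redex: an elimNat iota-redex


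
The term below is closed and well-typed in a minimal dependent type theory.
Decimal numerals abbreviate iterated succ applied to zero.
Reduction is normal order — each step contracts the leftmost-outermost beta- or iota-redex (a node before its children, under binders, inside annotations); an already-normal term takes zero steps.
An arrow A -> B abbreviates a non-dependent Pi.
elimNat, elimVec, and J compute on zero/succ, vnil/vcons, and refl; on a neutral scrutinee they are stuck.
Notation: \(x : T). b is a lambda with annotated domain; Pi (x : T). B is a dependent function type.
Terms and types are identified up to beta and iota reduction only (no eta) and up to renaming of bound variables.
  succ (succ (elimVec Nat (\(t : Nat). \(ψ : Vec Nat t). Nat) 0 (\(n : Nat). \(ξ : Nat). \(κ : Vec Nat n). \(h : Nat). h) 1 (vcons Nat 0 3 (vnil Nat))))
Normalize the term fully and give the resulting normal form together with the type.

reduced normal form:
  2
the term's type:
  Nat
observation: the term reaches its normal form after 6 normal-order steps.


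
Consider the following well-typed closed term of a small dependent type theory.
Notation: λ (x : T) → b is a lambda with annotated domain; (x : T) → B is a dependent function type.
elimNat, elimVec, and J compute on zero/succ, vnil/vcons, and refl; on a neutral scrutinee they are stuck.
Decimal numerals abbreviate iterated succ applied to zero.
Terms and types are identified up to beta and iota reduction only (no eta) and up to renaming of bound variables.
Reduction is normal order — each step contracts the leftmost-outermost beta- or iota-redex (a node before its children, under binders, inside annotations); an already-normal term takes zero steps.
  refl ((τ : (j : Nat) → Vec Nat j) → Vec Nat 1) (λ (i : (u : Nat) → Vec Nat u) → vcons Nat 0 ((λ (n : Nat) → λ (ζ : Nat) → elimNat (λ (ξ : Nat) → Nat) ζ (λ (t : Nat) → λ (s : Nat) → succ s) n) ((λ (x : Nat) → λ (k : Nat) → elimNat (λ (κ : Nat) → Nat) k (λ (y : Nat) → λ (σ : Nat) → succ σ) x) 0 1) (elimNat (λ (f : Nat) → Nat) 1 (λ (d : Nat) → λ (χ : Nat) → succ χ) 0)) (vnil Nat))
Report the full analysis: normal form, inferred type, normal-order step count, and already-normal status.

reduced normal form:
  refl ((τ : (j : Nat) → Vec Nat j) → Vec Nat 1) (λ (i : (u : Nat) → Vec Nat u) → vcons Nat 0 2 (vnil Nat))
the term's type:
  Eq ((τ : (j : Nat) → Vec Nat j) → Vec Nat 1) (λ (i : (u : Nat) → Vec Nat u) → vcons Nat 0 2 (vnil Nat)) (λ (n : (ζ : Nat) → Vec Nat ζ) → vcons Nat 0 2 (vnil Nat))
steps to reach normal form (normal order): 10
term was already normal: no
first redex: a beta-redex


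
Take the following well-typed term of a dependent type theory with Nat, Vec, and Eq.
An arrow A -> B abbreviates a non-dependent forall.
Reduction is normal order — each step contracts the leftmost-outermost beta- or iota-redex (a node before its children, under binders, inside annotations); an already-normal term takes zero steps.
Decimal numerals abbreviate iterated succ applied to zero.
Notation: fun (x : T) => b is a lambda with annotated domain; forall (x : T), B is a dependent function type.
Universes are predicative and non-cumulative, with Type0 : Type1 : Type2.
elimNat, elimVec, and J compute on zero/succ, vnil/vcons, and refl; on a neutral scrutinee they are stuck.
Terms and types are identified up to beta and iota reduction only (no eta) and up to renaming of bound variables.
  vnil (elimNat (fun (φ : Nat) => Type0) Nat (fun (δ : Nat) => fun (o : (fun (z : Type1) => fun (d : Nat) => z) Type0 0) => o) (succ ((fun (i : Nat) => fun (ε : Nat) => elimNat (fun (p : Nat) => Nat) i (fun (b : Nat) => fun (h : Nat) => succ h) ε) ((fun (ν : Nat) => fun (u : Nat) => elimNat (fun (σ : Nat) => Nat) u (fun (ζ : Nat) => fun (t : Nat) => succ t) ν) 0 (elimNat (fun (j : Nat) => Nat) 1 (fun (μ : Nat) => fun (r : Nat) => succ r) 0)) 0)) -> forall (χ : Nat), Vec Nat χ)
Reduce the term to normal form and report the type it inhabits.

normal form:
  vnil (Nat -> forall (φ : Nat), Vec Nat φ)
the term's type:
  Vec (Nat -> forall (φ : Nat), Vec Nat φ) 0


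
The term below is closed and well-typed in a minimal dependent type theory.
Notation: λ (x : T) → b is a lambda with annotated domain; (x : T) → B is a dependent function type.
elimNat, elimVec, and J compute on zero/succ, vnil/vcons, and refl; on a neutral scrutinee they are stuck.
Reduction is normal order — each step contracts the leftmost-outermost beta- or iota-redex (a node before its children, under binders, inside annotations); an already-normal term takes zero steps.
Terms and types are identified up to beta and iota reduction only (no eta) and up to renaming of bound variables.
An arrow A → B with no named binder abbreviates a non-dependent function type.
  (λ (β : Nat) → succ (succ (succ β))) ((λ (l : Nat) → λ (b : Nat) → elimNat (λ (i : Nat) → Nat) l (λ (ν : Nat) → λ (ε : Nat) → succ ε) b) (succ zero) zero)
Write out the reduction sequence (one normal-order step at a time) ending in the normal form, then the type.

normal-order reduction:
  (λ (β : Nat) → succ (succ (succ β))) ((λ (l : Nat) → λ (b : Nat) → elimNat (λ (i : Nat) → Nat) l (λ (ν : Nat) → λ (ε : Nat) → succ ε) b) (succ zero) zero)
  ~> succ (succ (succ ((λ (β : Nat) → λ (l : Nat) → elimNat (λ (b : Nat) → Nat) β (λ (i : Nat) → λ (ν : Nat) → succ ν) l) (succ zero) zero)))
  ~> succ (succ (succ ((λ (β : Nat) → elimNat (λ (l : Nat) → Nat) (succ zero) (λ (b : Nat) → λ (i : Nat) → succ i) β) zero)))
  ~> succ (succ (succ (elimNat (λ (β : Nat) → Nat) (succ zero) (λ (l : Nat) → λ (b : Nat) → succ b) zero)))
  ~> succ (succ (succ (succ zero)))
the term's type:
  Nat


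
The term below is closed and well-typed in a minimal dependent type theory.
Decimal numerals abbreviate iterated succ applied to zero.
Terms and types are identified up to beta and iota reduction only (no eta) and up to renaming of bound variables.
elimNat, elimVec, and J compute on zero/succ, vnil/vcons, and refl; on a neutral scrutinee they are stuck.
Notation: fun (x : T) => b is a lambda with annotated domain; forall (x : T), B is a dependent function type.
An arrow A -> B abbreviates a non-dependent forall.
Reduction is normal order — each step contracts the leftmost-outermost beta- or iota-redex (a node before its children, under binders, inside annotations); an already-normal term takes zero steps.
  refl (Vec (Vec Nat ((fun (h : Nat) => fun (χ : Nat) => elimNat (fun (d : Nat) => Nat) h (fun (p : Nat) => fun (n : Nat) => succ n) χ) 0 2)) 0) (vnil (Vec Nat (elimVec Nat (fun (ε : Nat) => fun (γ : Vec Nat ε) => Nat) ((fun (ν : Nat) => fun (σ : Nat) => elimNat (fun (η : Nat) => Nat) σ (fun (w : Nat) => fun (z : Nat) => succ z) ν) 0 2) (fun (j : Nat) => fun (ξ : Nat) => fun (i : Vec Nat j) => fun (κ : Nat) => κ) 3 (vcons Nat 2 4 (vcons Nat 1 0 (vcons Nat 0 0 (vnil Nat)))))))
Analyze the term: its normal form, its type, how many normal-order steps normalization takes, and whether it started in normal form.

reduced normal form:
  refl (Vec (Vec Nat 2) 0) (vnil (Vec Nat 2))
the term's type:
  Eq (Vec (Vec Nat 2) 0) (vnil (Vec Nat 2)) (vnil (Vec Nat 2))
reduction steps (normal order): 28
term was already normal: no
first contracted redex: a beta-redex


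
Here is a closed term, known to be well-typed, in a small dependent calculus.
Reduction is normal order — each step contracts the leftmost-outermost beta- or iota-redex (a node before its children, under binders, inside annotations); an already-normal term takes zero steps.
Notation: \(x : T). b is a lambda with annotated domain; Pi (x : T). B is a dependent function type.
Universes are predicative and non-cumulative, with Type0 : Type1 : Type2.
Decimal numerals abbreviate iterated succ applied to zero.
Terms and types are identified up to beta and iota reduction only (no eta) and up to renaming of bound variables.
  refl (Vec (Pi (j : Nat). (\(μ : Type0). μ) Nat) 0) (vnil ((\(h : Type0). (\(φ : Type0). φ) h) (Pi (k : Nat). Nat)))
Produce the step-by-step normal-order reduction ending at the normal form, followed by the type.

normal-order reduction:
  refl (Vec (Pi (j : Nat). (\(μ : Type0). μ) Nat) 0) (vnil ((\(h : Type0). (\(φ : Type0). φ) h) (Pi (k : Nat). Nat)))
  ~> refl (Vec (Pi (j : Nat). Nat) 0) (vnil ((\(μ : Type0). (\(h : Type0). h) μ) (Pi (φ : Nat). Nat)))
  ~> refl (Vec (Pi (j : Nat). Nat) 0) (vnil ((\(μ : Type0). μ) (Pi (h : Nat). Nat)))
  ~> refl (Vec (Pi (j : Nat). Nat) 0) (vnil (Pi (μ : Nat). Nat))
type:
  Eq (Vec (Pi (j : Nat). Nat) 0) (vnil (Pi (μ : Nat). Nat)) (vnil (Pi (h : Nat). Nat))


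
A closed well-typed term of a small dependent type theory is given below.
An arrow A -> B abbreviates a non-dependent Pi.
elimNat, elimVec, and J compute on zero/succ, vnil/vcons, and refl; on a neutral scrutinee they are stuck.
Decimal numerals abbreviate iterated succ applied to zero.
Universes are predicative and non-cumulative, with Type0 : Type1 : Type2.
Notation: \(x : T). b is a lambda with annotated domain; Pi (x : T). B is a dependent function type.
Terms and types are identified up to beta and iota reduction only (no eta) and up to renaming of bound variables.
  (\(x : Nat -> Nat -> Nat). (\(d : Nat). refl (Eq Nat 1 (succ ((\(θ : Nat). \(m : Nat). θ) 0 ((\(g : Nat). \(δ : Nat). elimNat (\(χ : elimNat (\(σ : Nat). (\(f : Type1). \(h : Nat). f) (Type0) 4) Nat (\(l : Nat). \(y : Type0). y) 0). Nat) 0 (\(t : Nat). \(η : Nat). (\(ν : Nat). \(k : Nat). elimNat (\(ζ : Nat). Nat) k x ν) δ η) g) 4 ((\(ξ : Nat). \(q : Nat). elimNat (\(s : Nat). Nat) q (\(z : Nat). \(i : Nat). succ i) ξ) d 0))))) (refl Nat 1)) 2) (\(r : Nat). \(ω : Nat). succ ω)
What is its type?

type:
  Eq (Eq Nat 1 1) (refl Nat 1) (refl Nat 1)


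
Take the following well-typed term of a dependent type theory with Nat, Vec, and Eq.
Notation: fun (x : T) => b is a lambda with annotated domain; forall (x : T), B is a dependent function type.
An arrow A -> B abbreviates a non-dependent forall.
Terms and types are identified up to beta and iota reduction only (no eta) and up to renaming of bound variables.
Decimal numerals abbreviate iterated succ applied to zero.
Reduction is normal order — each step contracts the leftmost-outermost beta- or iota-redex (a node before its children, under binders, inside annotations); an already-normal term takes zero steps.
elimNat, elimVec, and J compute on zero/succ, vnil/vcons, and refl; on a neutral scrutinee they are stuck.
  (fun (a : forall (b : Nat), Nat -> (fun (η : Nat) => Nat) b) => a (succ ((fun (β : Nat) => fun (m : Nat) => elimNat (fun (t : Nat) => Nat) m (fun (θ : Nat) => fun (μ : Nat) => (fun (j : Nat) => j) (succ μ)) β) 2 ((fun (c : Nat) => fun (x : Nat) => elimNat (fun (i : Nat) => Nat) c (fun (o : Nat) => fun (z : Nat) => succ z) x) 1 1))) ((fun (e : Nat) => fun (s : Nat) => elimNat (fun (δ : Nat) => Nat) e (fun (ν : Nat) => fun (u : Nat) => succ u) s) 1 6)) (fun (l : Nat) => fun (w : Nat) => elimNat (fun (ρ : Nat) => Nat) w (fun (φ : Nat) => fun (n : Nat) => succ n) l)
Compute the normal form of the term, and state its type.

resulting normal form:
  12
the term's type:
  Nat


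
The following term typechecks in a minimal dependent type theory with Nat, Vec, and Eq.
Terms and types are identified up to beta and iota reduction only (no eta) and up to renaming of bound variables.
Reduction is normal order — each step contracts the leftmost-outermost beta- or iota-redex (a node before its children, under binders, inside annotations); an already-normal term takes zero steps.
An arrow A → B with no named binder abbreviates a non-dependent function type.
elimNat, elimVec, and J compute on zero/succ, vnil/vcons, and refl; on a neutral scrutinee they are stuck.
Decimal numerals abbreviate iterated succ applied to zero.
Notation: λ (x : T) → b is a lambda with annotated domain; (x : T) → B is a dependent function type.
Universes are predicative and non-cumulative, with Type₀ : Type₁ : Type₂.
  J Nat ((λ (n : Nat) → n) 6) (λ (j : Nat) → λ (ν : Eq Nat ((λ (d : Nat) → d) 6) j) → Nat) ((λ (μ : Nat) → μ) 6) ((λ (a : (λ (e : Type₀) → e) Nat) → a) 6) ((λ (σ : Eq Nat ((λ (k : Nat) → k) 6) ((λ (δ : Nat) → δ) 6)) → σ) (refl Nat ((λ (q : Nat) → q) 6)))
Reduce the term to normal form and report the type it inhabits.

resulting normal form:
  6
type:
  Nat


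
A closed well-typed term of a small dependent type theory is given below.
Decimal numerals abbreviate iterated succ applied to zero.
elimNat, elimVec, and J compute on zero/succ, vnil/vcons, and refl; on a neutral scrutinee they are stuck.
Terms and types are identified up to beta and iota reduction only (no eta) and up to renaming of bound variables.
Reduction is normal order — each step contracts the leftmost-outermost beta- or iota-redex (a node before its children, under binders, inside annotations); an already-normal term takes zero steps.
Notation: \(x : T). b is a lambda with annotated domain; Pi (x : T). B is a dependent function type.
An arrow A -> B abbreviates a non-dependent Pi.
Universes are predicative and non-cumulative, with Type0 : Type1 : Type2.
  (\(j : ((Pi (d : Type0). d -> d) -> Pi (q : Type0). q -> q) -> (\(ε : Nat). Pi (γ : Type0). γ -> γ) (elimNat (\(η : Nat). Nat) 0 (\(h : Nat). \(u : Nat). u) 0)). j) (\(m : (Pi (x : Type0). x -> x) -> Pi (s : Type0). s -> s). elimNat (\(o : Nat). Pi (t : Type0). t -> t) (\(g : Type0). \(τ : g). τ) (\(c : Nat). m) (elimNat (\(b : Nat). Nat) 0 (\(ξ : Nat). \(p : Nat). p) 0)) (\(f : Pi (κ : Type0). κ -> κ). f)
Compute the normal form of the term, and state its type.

normal form:
  \(j : Type0). \(d : j). d
inferred type:
  Pi (j : Type0). j -> j
observation: 4 normal-order steps separate the term from its normal form.


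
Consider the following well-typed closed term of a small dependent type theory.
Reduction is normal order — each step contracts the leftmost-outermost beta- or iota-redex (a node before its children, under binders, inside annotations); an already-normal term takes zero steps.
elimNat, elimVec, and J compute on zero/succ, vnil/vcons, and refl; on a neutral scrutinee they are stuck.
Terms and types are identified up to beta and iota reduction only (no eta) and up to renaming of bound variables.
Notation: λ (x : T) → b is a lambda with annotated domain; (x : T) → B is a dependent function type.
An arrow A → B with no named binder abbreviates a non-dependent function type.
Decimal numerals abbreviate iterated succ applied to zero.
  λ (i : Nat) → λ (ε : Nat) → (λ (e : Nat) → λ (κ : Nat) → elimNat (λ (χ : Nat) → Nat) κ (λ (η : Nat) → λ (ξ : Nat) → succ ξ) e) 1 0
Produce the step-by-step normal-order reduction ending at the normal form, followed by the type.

normal-order reduction sequence:
  λ (i : Nat) → λ (ε : Nat) → (λ (e : Nat) → λ (κ : Nat) → elimNat (λ (χ : Nat) → Nat) κ (λ (η : Nat) → λ (ξ : Nat) → succ ξ) e) 1 0
  ~> λ (i : Nat) → λ (ε : Nat) → (λ (e : Nat) → elimNat (λ (κ : Nat) → Nat) e (λ (χ : Nat) → λ (η : Nat) → succ η) 1) 0
  ~> λ (i : Nat) → λ (ε : Nat) → elimNat (λ (e : Nat) → Nat) 0 (λ (κ : Nat) → λ (χ : Nat) → succ χ) 1
  ~> λ (i : Nat) → λ (ε : Nat) → (λ (e : Nat) → λ (κ : Nat) → succ κ) 0 (elimNat (λ (χ : Nat) → Nat) 0 (λ (η : Nat) → λ (ξ : Nat) → succ ξ) 0)
  ~> λ (i : Nat) → λ (ε : Nat) → (λ (e : Nat) → succ e) (elimNat (λ (κ : Nat) → Nat) 0 (λ (χ : Nat) → λ (η : Nat) → succ η) 0)
  ~> λ (i : Nat) → λ (ε : Nat) → succ (elimNat (λ (e : Nat) → Nat) 0 (λ (κ : Nat) → λ (χ : Nat) → succ χ) 0)
  ~> λ (i : Nat) → λ (ε : Nat) → 1
the term's type:
  Nat → Nat → Nat


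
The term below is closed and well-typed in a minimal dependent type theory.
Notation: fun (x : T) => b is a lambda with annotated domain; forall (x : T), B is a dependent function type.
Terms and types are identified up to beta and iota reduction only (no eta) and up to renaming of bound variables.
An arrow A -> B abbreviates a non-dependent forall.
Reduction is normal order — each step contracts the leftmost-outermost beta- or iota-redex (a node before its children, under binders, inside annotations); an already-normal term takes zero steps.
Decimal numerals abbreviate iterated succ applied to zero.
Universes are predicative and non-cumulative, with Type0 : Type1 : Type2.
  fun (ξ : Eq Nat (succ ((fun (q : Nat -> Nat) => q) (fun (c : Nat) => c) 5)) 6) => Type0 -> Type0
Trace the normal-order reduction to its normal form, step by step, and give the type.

normal-order reduction sequence:
  fun (ξ : Eq Nat (succ ((fun (q : Nat -> Nat) => q) (fun (c : Nat) => c) 5)) 6) => Type0 -> Type0
  ~> fun (ξ : Eq Nat (succ ((fun (q : Nat) => q) 5)) 6) => Type0 -> Type0
  ~> fun (ξ : Eq Nat 6 6) => Type0 -> Type0
the term's type:
  Eq Nat 6 6 -> Type1


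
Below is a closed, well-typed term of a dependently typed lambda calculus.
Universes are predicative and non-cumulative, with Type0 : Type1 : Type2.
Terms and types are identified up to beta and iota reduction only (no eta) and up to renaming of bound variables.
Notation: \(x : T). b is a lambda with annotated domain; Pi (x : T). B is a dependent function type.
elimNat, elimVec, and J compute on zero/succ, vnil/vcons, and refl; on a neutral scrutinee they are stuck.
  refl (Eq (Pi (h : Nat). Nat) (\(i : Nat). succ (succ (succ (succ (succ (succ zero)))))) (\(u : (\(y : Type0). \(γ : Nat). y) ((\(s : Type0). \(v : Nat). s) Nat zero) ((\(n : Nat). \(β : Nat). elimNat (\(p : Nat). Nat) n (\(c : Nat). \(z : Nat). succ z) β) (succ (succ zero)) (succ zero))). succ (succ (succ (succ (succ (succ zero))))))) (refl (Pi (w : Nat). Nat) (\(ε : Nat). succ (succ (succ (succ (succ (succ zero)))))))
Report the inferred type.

the term's type:
  Eq (Eq (Pi (h : Nat). Nat) (\(i : Nat). succ (succ (succ (succ (succ (succ zero)))))) (\(u : Nat). succ (succ (succ (succ (succ (succ zero))))))) (refl (Pi (y : Nat). Nat) (\(γ : Nat). succ (succ (succ (succ (succ (succ zero))))))) (refl (Pi (s : Nat). Nat) (\(v : Nat). succ (succ (succ (succ (succ (succ zero)))))))


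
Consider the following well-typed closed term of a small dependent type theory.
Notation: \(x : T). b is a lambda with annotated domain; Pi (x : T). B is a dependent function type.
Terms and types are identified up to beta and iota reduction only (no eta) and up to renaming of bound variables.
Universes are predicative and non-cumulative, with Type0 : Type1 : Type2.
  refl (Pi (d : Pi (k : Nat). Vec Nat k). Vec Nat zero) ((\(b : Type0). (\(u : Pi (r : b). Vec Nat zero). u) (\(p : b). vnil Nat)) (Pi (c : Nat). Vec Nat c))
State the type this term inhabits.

type:
  Eq (Pi (d : Pi (k : Nat). Vec Nat k). Vec Nat zero) (\(b : Pi (u : Nat). Vec Nat u). vnil Nat) (\(r : Pi (p : Nat). Vec Nat p). vnil Nat)


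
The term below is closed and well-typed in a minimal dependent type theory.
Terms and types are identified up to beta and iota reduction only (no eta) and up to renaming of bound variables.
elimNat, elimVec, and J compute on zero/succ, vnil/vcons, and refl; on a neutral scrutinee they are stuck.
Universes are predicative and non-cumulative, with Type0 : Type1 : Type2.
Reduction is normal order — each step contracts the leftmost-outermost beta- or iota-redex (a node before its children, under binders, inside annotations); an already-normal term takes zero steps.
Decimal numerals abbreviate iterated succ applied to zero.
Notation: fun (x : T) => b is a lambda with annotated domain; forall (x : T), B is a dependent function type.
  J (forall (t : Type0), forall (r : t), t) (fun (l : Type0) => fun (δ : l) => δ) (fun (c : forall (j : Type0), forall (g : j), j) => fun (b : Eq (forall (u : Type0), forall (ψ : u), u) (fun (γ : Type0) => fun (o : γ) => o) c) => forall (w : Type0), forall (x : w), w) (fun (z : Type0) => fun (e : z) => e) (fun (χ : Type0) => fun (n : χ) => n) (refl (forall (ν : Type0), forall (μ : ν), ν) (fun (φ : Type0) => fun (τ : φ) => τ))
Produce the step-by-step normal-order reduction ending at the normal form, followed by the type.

normal-order reduction:
  J (forall (t : Type0), forall (r : t), t) (fun (l : Type0) => fun (δ : l) => δ) (fun (c : forall (j : Type0), forall (g : j), j) => fun (b : Eq (forall (u : Type0), forall (ψ : u), u) (fun (γ : Type0) => fun (o : γ) => o) c) => forall (w : Type0), forall (x : w), w) (fun (z : Type0) => fun (e : z) => e) (fun (χ : Type0) => fun (n : χ) => n) (refl (forall (ν : Type0), forall (μ : ν), ν) (fun (φ : Type0) => fun (τ : φ) => τ))
  ~> fun (t : Type0) => fun (r : t) => r
the term's type:
  forall (t : Type0), forall (r : t), t
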